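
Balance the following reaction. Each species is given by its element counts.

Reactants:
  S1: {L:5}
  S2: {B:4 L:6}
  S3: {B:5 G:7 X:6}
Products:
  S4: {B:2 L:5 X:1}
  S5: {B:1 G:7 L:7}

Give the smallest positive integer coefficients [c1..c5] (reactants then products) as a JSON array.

Coefficients: [5, 2, 1, 6, 1]

B: 5·0+2·4+1·5 = 13 | 6·2+1·1 = 13
G: 5·0+2·0+1·7 = 7 | 6·0+1·7 = 7
L: 5·5+2·6+1·0 = 37 | 6·5+1·7 = 37
X: 5·0+2·0+1·6 = 6 | 6·1+1·0 = 6
gcd(5,2,1,6,1) = 1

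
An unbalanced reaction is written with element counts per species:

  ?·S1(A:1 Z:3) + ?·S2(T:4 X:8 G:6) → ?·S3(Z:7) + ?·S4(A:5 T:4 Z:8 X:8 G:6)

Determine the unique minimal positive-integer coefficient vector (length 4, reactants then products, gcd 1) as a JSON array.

A: 5·1+1·0 = 5 | 1·0+1·5 = 5
T: 5·0+1·4 = 4 | 1·0+1·4 = 4
Z: 5·3+1·0 = 15 | 1·7+1·8 = 15
X: 5·0+1·8 = 8 | 1·0+1·8 = 8
G: 5·0+1·6 = 6 | 1·0+1·6 = 6
gcd(5,1,1,1) = 1

Coefficients: [5, 1, 1, 1]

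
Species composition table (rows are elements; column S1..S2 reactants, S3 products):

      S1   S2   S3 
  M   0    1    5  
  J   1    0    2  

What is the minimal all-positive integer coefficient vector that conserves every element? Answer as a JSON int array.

Coefficients: [2, 5, 1]

M: 2·0+5·1 = 5 | 1·5 = 5
J: 2·1+5·0 = 2 | 1·2 = 2
gcd(2,5,1) = 1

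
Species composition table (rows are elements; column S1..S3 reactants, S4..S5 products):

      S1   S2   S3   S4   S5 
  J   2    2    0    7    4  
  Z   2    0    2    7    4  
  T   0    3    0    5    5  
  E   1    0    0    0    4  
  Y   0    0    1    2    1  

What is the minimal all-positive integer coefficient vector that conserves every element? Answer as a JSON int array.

Coefficients: [4, 5, 5, 2, 1]

J: 4·2+5·2+5·0 = 18 | 2·7+1·4 = 18
Z: 4·2+5·0+5·2 = 18 | 2·7+1·4 = 18
T: 4·0+5·3+5·0 = 15 | 2·5+1·5 = 15
E: 4·1+5·0+5·0 = 4 | 2·0+1·4 = 4
Y: 4·0+5·0+5·1 = 5 | 2·2+1·1 = 5
gcd(4,5,5,2,1) = 1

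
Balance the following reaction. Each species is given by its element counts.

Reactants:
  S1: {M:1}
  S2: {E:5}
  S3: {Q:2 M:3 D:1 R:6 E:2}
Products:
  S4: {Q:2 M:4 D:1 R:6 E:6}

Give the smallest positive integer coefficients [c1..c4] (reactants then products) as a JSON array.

Q: 5·0+4·0+5·2 = 10 | 5·2 = 10
M: 5·1+4·0+5·3 = 20 | 5·4 = 20
D: 5·0+4·0+5·1 = 5 | 5·1 = 5
R: 5·0+4·0+5·6 = 30 | 5·6 = 30
E: 5·0+4·5+5·2 = 30 | 5·6 = 30
gcd(5,4,5,5) = 1

Coefficients: [5, 4, 5, 5]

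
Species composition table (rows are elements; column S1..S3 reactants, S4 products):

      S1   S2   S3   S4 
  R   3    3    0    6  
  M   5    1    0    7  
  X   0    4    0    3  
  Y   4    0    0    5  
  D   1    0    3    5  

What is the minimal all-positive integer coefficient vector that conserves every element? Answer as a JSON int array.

R: 5·3+3·3+5·0 = 24 | 4·6 = 24
M: 5·5+3·1+5·0 = 28 | 4·7 = 28
X: 5·0+3·4+5·0 = 12 | 4·3 = 12
Y: 5·4+3·0+5·0 = 20 | 4·5 = 20
D: 5·1+3·0+5·3 = 20 | 4·5 = 20
gcd(5,3,5,4) = 1

Coefficients: [5, 3, 5, 4]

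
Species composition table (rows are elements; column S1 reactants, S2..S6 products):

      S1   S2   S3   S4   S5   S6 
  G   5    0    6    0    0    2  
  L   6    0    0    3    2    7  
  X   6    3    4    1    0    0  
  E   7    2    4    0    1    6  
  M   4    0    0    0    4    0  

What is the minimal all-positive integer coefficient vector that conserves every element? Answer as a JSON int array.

Coefficients: [4, 3, 3, 3, 4, 1]

G: 4·5 = 20 | 3·0+3·6+3·0+4·0+1·2 = 20
L: 4·6 = 24 | 3·0+3·0+3·3+4·2+1·7 = 24
X: 4·6 = 24 | 3·3+3·4+3·1+4·0+1·0 = 24
E: 4·7 = 28 | 3·2+3·4+3·0+4·1+1·6 = 28
M: 4·4 = 16 | 3·0+3·0+3·0+4·4+1·0 = 16
gcd(4,3,3,3,4,1) = 1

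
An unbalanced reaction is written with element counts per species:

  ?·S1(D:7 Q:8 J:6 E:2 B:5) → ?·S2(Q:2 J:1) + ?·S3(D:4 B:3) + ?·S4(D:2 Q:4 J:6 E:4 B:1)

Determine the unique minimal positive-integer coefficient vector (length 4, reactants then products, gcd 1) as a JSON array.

Coefficients: [2, 6, 3, 1]

D: 2·7 = 14 | 6·0+3·4+1·2 = 14
Q: 2·8 = 16 | 6·2+3·0+1·4 = 16
J: 2·6 = 12 | 6·1+3·0+1·6 = 12
E: 2·2 = 4 | 6·0+3·0+1·4 = 4
B: 2·5 = 10 | 6·0+3·3+1·1 = 10
gcd(2,6,3,1) = 1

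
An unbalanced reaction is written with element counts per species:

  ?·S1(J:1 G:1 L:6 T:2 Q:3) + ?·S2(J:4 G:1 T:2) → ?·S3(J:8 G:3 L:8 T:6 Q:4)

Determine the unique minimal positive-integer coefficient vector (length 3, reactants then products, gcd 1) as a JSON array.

Coefficients: [4, 5, 3]

J: 4·1+5·4 = 24 | 3·8 = 24
G: 4·1+5·1 = 9 | 3·3 = 9
L: 4·6+5·0 = 24 | 3·8 = 24
T: 4·2+5·2 = 18 | 3·6 = 18
Q: 4·3+5·0 = 12 | 3·4 = 12
gcd(4,5,3) = 1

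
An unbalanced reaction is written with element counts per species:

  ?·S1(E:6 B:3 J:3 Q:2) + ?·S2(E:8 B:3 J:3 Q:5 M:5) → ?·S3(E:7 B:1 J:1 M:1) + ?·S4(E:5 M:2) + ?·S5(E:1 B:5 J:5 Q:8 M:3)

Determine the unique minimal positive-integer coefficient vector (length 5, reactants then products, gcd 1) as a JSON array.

Coefficients: [2, 4, 3, 4, 3]

E: 2·6+4·8 = 44 | 3·7+4·5+3·1 = 44
B: 2·3+4·3 = 18 | 3·1+4·0+3·5 = 18
J: 2·3+4·3 = 18 | 3·1+4·0+3·5 = 18
Q: 2·2+4·5 = 24 | 3·0+4·0+3·8 = 24
M: 2·0+4·5 = 20 | 3·1+4·2+3·3 = 20
gcd(2,4,3,4,3) = 1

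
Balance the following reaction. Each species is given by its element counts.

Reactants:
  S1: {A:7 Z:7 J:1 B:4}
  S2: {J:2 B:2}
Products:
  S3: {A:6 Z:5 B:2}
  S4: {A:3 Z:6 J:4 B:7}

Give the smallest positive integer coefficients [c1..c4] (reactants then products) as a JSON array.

A: 6·7+1·0 = 42 | 6·6+2·3 = 42
Z: 6·7+1·0 = 42 | 6·5+2·6 = 42
J: 6·1+1·2 = 8 | 6·0+2·4 = 8
B: 6·4+1·2 = 26 | 6·2+2·7 = 26
gcd(6,1,6,2) = 1

Coefficients: [6, 1, 6, 2]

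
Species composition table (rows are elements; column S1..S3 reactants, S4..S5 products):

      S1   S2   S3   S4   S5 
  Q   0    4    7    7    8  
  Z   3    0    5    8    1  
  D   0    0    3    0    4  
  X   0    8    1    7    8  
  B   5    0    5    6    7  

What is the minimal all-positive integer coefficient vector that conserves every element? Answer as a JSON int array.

Coefficients: [5, 6, 4, 4, 3]

Q: 5·0+6·4+4·7 = 52 | 4·7+3·8 = 52
Z: 5·3+6·0+4·5 = 35 | 4·8+3·1 = 35
D: 5·0+6·0+4·3 = 12 | 4·0+3·4 = 12
X: 5·0+6·8+4·1 = 52 | 4·7+3·8 = 52
B: 5·5+6·0+4·5 = 45 | 4·6+3·7 = 45
gcd(5,6,4,4,3) = 1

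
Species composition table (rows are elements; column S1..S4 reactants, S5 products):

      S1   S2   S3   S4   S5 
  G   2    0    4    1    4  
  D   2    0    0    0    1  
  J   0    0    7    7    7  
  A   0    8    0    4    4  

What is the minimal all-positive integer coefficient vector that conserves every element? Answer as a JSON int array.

Coefficients: [3, 2, 4, 2, 6]

G: 3·2+2·0+4·4+2·1 = 24 | 6·4 = 24
D: 3·2+2·0+4·0+2·0 = 6 | 6·1 = 6
J: 3·0+2·0+4·7+2·7 = 42 | 6·7 = 42
A: 3·0+2·8+4·0+2·4 = 24 | 6·4 = 24
gcd(3,2,4,2,6) = 1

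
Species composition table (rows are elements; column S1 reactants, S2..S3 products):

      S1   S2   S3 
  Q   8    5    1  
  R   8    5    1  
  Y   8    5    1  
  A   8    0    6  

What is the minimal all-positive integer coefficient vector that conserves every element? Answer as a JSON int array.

Q: 3·8 = 24 | 4·5+4·1 = 24
R: 3·8 = 24 | 4·5+4·1 = 24
Y: 3·8 = 24 | 4·5+4·1 = 24
A: 3·8 = 24 | 4·0+4·6 = 24
gcd(3,4,4) = 1

Coefficients: [3, 4, 4]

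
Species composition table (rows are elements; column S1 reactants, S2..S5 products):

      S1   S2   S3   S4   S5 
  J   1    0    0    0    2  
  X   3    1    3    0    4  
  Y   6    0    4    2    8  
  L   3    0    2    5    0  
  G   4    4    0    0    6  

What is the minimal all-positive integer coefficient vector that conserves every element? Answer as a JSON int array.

Coefficients: [4, 1, 1, 2, 2]

J: 4·1 = 4 | 1·0+1·0+2·0+2·2 = 4
X: 4·3 = 12 | 1·1+1·3+2·0+2·4 = 12
Y: 4·6 = 24 | 1·0+1·4+2·2+2·8 = 24
L: 4·3 = 12 | 1·0+1·2+2·5+2·0 = 12
G: 4·4 = 16 | 1·4+1·0+2·0+2·6 = 16
gcd(4,1,1,2,2) = 1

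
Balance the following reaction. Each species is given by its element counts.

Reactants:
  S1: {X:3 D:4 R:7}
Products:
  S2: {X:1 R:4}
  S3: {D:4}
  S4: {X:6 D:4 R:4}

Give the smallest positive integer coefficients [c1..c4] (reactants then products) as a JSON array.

Coefficients: [4, 6, 3, 1]

X: 4·3 = 12 | 6·1+3·0+1·6 = 12
D: 4·4 = 16 | 6·0+3·4+1·4 = 16
R: 4·7 = 28 | 6·4+3·0+1·4 = 28
gcd(4,6,3,1) = 1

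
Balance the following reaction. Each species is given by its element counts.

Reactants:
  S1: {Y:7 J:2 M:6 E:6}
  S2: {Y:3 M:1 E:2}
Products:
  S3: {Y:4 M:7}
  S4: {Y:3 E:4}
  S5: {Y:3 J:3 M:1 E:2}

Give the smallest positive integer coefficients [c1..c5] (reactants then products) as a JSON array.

Coefficients: [3, 5, 3, 6, 2]

Y: 3·7+5·3 = 36 | 3·4+6·3+2·3 = 36
J: 3·2+5·0 = 6 | 3·0+6·0+2·3 = 6
M: 3·6+5·1 = 23 | 3·7+6·0+2·1 = 23
E: 3·6+5·2 = 28 | 3·0+6·4+2·2 = 28
gcd(3,5,3,6,2) = 1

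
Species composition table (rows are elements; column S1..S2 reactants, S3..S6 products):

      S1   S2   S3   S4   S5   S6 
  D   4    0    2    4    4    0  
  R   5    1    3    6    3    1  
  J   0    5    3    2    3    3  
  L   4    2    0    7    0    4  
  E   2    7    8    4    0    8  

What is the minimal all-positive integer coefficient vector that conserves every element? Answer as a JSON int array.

D: 6·4+4·0 = 24 | 2·2+4·4+1·4+1·0 = 24
R: 6·5+4·1 = 34 | 2·3+4·6+1·3+1·1 = 34
J: 6·0+4·5 = 20 | 2·3+4·2+1·3+1·3 = 20
L: 6·4+4·2 = 32 | 2·0+4·7+1·0+1·4 = 32
E: 6·2+4·7 = 40 | 2·8+4·4+1·0+1·8 = 40
gcd(6,4,2,4,1,1) = 1

Coefficients: [6, 4, 2, 4, 1, 1]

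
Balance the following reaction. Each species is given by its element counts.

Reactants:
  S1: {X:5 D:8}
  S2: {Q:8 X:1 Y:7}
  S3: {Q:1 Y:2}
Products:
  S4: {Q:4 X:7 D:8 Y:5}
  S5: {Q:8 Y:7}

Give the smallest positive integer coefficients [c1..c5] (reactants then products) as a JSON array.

Coefficients: [3, 6, 4, 3, 5]

Q: 3·0+6·8+4·1 = 52 | 3·4+5·8 = 52
X: 3·5+6·1+4·0 = 21 | 3·7+5·0 = 21
D: 3·8+6·0+4·0 = 24 | 3·8+5·0 = 24
Y: 3·0+6·7+4·2 = 50 | 3·5+5·7 = 50
gcd(3,6,4,3,5) = 1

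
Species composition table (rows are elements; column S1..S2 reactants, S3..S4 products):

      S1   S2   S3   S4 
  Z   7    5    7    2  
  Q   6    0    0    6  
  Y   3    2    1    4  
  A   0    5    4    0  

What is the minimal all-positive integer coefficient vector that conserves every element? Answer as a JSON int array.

Coefficients: [3, 4, 5, 3]

Z: 3·7+4·5 = 41 | 5·7+3·2 = 41
Q: 3·6+4·0 = 18 | 5·0+3·6 = 18
Y: 3·3+4·2 = 17 | 5·1+3·4 = 17
A: 3·0+4·5 = 20 | 5·4+3·0 = 20
gcd(3,4,5,3) = 1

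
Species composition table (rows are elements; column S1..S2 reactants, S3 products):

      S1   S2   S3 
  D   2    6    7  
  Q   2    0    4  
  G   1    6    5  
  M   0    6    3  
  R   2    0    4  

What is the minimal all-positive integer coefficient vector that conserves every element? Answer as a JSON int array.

D: 4·2+1·6 = 14 | 2·7 = 14
Q: 4·2+1·0 = 8 | 2·4 = 8
G: 4·1+1·6 = 10 | 2·5 = 10
M: 4·0+1·6 = 6 | 2·3 = 6
R: 4·2+1·0 = 8 | 2·4 = 8
gcd(4,1,2) = 1

Coefficients: [4, 1, 2]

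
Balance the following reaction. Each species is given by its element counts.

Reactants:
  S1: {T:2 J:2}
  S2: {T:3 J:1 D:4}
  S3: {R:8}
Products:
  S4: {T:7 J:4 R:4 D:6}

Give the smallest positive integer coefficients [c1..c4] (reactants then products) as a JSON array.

Coefficients: [5, 6, 2, 4]

T: 5·2+6·3+2·0 = 28 | 4·7 = 28
J: 5·2+6·1+2·0 = 16 | 4·4 = 16
R: 5·0+6·0+2·8 = 16 | 4·4 = 16
D: 5·0+6·4+2·0 = 24 | 4·6 = 24
gcd(5,6,2,4) = 1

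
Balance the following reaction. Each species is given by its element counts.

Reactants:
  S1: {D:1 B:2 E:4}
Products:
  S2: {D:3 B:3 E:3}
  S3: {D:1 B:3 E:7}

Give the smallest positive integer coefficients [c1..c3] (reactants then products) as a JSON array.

Coefficients: [6, 1, 3]

D: 6·1 = 6 | 1·3+3·1 = 6
B: 6·2 = 12 | 1·3+3·3 = 12
E: 6·4 = 24 | 1·3+3·7 = 24
gcd(6,1,3) = 1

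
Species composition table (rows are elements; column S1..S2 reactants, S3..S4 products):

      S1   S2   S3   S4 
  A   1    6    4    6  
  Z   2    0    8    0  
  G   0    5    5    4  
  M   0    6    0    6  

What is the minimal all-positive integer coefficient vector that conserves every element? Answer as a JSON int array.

Coefficients: [4, 5, 1, 5]

A: 4·1+5·6 = 34 | 1·4+5·6 = 34
Z: 4·2+5·0 = 8 | 1·8+5·0 = 8
G: 4·0+5·5 = 25 | 1·5+5·4 = 25
M: 4·0+5·6 = 30 | 1·0+5·6 = 30
gcd(4,5,1,5) = 1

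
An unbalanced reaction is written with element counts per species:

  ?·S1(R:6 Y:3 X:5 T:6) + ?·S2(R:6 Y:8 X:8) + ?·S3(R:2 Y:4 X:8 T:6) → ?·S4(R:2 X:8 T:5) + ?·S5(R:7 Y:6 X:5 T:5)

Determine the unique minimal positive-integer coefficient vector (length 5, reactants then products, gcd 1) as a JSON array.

Coefficients: [4, 1, 1, 2, 4]

R: 4·6+1·6+1·2 = 32 | 2·2+4·7 = 32
Y: 4·3+1·8+1·4 = 24 | 2·0+4·6 = 24
X: 4·5+1·8+1·8 = 36 | 2·8+4·5 = 36
T: 4·6+1·0+1·6 = 30 | 2·5+4·5 = 30
gcd(4,1,1,2,4) = 1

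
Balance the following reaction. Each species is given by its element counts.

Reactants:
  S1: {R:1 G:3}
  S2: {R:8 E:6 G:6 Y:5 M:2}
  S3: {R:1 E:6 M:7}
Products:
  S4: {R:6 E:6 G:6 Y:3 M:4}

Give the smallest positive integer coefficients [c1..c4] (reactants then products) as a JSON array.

R: 4·1+3·8+2·1 = 30 | 5·6 = 30
E: 4·0+3·6+2·6 = 30 | 5·6 = 30
G: 4·3+3·6+2·0 = 30 | 5·6 = 30
Y: 4·0+3·5+2·0 = 15 | 5·3 = 15
M: 4·0+3·2+2·7 = 20 | 5·4 = 20
gcd(4,3,2,5) = 1

Coefficients: [4, 3, 2, 5]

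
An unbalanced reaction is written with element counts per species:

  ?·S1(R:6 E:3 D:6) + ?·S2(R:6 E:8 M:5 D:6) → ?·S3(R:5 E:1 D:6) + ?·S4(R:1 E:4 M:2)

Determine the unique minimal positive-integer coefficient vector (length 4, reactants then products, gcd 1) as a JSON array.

R: 3·6+2·6 = 30 | 5·5+5·1 = 30
E: 3·3+2·8 = 25 | 5·1+5·4 = 25
M: 3·0+2·5 = 10 | 5·0+5·2 = 10
D: 3·6+2·6 = 30 | 5·6+5·0 = 30
gcd(3,2,5,5) = 1

Coefficients: [3, 2, 5, 5]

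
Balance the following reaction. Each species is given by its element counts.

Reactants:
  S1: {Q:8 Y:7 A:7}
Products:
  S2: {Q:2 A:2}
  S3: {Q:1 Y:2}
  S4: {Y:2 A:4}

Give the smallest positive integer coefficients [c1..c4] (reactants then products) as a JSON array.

Q: 2·8 = 16 | 5·2+6·1+1·0 = 16
Y: 2·7 = 14 | 5·0+6·2+1·2 = 14
A: 2·7 = 14 | 5·2+6·0+1·4 = 14
gcd(2,5,6,1) = 1

Coefficients: [2, 5, 6, 1]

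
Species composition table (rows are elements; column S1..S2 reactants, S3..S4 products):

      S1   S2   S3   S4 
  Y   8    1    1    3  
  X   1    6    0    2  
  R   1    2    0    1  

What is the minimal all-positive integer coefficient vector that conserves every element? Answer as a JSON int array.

Coefficients: [2, 1, 5, 4]

Y: 2·8+1·1 = 17 | 5·1+4·3 = 17
X: 2·1+1·6 = 8 | 5·0+4·2 = 8
R: 2·1+1·2 = 4 | 5·0+4·1 = 4
gcd(2,1,5,4) = 1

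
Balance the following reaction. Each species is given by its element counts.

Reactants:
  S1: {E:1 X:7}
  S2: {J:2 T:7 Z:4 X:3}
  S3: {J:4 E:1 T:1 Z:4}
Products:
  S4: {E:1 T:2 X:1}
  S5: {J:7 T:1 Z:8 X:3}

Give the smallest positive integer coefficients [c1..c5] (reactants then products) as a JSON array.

Coefficients: [1, 1, 3, 4, 2]

J: 1·0+1·2+3·4 = 14 | 4·0+2·7 = 14
E: 1·1+1·0+3·1 = 4 | 4·1+2·0 = 4
T: 1·0+1·7+3·1 = 10 | 4·2+2·1 = 10
Z: 1·0+1·4+3·4 = 16 | 4·0+2·8 = 16
X: 1·7+1·3+3·0 = 10 | 4·1+2·3 = 10
gcd(1,1,3,4,2) = 1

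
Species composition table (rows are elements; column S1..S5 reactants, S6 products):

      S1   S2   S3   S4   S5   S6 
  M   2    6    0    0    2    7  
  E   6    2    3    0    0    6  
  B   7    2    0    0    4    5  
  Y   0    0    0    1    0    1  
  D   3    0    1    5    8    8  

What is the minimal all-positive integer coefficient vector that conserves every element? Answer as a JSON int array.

M: 2·2+6·6+4·0+6·0+1·2 = 42 | 6·7 = 42
E: 2·6+6·2+4·3+6·0+1·0 = 36 | 6·6 = 36
B: 2·7+6·2+4·0+6·0+1·4 = 30 | 6·5 = 30
Y: 2·0+6·0+4·0+6·1+1·0 = 6 | 6·1 = 6
D: 2·3+6·0+4·1+6·5+1·8 = 48 | 6·8 = 48
gcd(2,6,4,6,1,6) = 1

Coefficients: [2, 6, 4, 6, 1, 6]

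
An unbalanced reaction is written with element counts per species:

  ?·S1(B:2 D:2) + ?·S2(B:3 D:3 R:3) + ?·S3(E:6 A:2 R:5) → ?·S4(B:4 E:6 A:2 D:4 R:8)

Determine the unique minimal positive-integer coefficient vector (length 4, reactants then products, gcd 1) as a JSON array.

Coefficients: [1, 2, 2, 2]

B: 1·2+2·3+2·0 = 8 | 2·4 = 8
E: 1·0+2·0+2·6 = 12 | 2·6 = 12
A: 1·0+2·0+2·2 = 4 | 2·2 = 4
D: 1·2+2·3+2·0 = 8 | 2·4 = 8
R: 1·0+2·3+2·5 = 16 | 2·8 = 16
gcd(1,2,2,2) = 1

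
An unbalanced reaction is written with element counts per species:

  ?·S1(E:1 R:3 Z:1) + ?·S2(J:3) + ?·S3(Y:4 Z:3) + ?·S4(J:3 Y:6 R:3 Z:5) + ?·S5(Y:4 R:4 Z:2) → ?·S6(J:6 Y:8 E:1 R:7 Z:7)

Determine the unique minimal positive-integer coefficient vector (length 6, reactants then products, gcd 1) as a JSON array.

Coefficients: [5, 6, 2, 4, 2, 5]

J: 5·0+6·3+2·0+4·3+2·0 = 30 | 5·6 = 30
Y: 5·0+6·0+2·4+4·6+2·4 = 40 | 5·8 = 40
E: 5·1+6·0+2·0+4·0+2·0 = 5 | 5·1 = 5
R: 5·3+6·0+2·0+4·3+2·4 = 35 | 5·7 = 35
Z: 5·1+6·0+2·3+4·5+2·2 = 35 | 5·7 = 35
gcd(5,6,2,4,2,5) = 1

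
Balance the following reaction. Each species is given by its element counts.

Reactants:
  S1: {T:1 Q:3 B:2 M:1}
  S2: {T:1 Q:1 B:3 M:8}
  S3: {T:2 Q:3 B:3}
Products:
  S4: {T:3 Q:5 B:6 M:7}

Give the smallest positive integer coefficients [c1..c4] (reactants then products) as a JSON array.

T: 3·1+4·1+4·2 = 15 | 5·3 = 15
Q: 3·3+4·1+4·3 = 25 | 5·5 = 25
B: 3·2+4·3+4·3 = 30 | 5·6 = 30
M: 3·1+4·8+4·0 = 35 | 5·7 = 35
gcd(3,4,4,5) = 1

Coefficients: [3, 4, 4, 5]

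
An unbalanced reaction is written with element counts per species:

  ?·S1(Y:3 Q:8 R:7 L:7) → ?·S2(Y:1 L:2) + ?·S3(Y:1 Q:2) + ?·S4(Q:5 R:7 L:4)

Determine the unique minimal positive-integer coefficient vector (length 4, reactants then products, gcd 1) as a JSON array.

Coefficients: [2, 3, 3, 2]

Y: 2·3 = 6 | 3·1+3·1+2·0 = 6
Q: 2·8 = 16 | 3·0+3·2+2·5 = 16
R: 2·7 = 14 | 3·0+3·0+2·7 = 14
L: 2·7 = 14 | 3·2+3·0+2·4 = 14
gcd(2,3,3,2) = 1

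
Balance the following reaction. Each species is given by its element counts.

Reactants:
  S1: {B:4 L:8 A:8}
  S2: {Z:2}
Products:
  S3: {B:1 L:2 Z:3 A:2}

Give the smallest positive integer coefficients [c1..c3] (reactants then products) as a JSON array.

B: 1·4+6·0 = 4 | 4·1 = 4
L: 1·8+6·0 = 8 | 4·2 = 8
Z: 1·0+6·2 = 12 | 4·3 = 12
A: 1·8+6·0 = 8 | 4·2 = 8
gcd(1,6,4) = 1

Coefficients: [1, 6, 4]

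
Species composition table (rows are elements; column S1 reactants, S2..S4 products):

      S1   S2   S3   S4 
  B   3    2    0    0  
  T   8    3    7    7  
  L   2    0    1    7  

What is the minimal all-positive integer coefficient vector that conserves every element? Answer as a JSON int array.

B: 4·3 = 12 | 6·2+1·0+1·0 = 12
T: 4·8 = 32 | 6·3+1·7+1·7 = 32
L: 4·2 = 8 | 6·0+1·1+1·7 = 8
gcd(4,6,1,1) = 1

Coefficients: [4, 6, 1, 1]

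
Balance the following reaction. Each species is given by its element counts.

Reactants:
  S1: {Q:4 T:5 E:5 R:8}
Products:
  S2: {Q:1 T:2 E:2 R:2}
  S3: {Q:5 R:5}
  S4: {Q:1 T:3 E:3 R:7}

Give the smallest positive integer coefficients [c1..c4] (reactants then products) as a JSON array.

Coefficients: [3, 6, 1, 1]

Q: 3·4 = 12 | 6·1+1·5+1·1 = 12
T: 3·5 = 15 | 6·2+1·0+1·3 = 15
E: 3·5 = 15 | 6·2+1·0+1·3 = 15
R: 3·8 = 24 | 6·2+1·5+1·7 = 24
gcd(3,6,1,1) = 1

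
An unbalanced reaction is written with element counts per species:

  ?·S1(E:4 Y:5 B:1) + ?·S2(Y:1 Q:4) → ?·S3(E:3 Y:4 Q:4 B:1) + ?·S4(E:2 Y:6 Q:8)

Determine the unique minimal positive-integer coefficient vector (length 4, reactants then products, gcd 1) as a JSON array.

E: 2·4+4·0 = 8 | 2·3+1·2 = 8
Y: 2·5+4·1 = 14 | 2·4+1·6 = 14
Q: 2·0+4·4 = 16 | 2·4+1·8 = 16
B: 2·1+4·0 = 2 | 2·1+1·0 = 2
gcd(2,4,2,1) = 1

Coefficients: [2, 4, 2, 1]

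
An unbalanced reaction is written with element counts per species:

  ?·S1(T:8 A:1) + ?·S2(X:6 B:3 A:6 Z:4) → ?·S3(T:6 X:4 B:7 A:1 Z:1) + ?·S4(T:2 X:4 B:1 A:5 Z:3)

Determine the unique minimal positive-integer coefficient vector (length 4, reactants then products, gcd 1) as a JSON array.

T: 2·8+4·0 = 16 | 1·6+5·2 = 16
X: 2·0+4·6 = 24 | 1·4+5·4 = 24
B: 2·0+4·3 = 12 | 1·7+5·1 = 12
A: 2·1+4·6 = 26 | 1·1+5·5 = 26
Z: 2·0+4·4 = 16 | 1·1+5·3 = 16
gcd(2,4,1,5) = 1

Coefficients: [2, 4, 1, 5]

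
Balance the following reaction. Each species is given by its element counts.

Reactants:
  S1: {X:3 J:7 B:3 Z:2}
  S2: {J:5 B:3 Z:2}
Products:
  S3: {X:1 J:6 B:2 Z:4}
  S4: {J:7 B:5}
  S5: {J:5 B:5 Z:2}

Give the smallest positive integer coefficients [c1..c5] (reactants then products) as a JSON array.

X: 1·3+6·0 = 3 | 3·1+2·0+1·0 = 3
J: 1·7+6·5 = 37 | 3·6+2·7+1·5 = 37
B: 1·3+6·3 = 21 | 3·2+2·5+1·5 = 21
Z: 1·2+6·2 = 14 | 3·4+2·0+1·2 = 14
gcd(1,6,3,2,1) = 1

Coefficients: [1, 6, 3, 2, 1]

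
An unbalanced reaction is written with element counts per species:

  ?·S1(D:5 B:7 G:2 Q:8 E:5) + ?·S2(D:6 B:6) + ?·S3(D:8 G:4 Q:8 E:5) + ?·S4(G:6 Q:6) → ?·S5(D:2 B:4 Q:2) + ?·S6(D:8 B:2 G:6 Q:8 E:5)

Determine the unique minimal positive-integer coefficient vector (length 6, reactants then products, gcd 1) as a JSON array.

D: 2·5+3·6+2·8+2·0 = 44 | 6·2+4·8 = 44
B: 2·7+3·6+2·0+2·0 = 32 | 6·4+4·2 = 32
G: 2·2+3·0+2·4+2·6 = 24 | 6·0+4·6 = 24
Q: 2·8+3·0+2·8+2·6 = 44 | 6·2+4·8 = 44
E: 2·5+3·0+2·5+2·0 = 20 | 6·0+4·5 = 20
gcd(2,3,2,2,6,4) = 1

Coefficients: [2, 3, 2, 2, 6, 4]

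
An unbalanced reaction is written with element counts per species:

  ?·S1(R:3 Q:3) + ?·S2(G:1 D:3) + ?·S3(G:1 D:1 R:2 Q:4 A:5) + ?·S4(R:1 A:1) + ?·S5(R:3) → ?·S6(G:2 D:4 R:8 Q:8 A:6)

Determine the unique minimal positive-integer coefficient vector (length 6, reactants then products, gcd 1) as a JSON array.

G: 4·0+3·1+3·1+3·0+1·0 = 6 | 3·2 = 6
D: 4·0+3·3+3·1+3·0+1·0 = 12 | 3·4 = 12
R: 4·3+3·0+3·2+3·1+1·3 = 24 | 3·8 = 24
Q: 4·3+3·0+3·4+3·0+1·0 = 24 | 3·8 = 24
A: 4·0+3·0+3·5+3·1+1·0 = 18 | 3·6 = 18
gcd(4,3,3,3,1,3) = 1

Coefficients: [4, 3, 3, 3, 1, 3]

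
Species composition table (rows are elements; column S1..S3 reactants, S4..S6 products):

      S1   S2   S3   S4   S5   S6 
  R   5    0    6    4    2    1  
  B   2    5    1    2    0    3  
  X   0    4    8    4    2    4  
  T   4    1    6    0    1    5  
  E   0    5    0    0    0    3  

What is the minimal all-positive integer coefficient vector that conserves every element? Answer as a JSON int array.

Coefficients: [1, 3, 4, 3, 6, 5]

R: 1·5+3·0+4·6 = 29 | 3·4+6·2+5·1 = 29
B: 1·2+3·5+4·1 = 21 | 3·2+6·0+5·3 = 21
X: 1·0+3·4+4·8 = 44 | 3·4+6·2+5·4 = 44
T: 1·4+3·1+4·6 = 31 | 3·0+6·1+5·5 = 31
E: 1·0+3·5+4·0 = 15 | 3·0+6·0+5·3 = 15
gcd(1,3,4,3,6,5) = 1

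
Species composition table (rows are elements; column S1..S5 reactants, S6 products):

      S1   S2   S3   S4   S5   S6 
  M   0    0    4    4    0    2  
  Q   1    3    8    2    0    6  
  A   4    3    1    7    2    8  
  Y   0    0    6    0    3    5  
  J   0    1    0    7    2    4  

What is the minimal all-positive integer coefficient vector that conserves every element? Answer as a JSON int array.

Coefficients: [3, 5, 2, 1, 6, 6]

M: 3·0+5·0+2·4+1·4+6·0 = 12 | 6·2 = 12
Q: 3·1+5·3+2·8+1·2+6·0 = 36 | 6·6 = 36
A: 3·4+5·3+2·1+1·7+6·2 = 48 | 6·8 = 48
Y: 3·0+5·0+2·6+1·0+6·3 = 30 | 6·5 = 30
J: 3·0+5·1+2·0+1·7+6·2 = 24 | 6·4 = 24
gcd(3,5,2,1,6,6) = 1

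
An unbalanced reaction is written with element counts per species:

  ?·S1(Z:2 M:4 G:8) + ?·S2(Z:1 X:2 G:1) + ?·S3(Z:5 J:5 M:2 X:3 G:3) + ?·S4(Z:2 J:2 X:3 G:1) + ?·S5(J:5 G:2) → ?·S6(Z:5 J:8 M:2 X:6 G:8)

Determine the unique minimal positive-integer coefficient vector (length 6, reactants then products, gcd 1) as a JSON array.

Z: 2·2+6·1+1·5+5·2+5·0 = 25 | 5·5 = 25
J: 2·0+6·0+1·5+5·2+5·5 = 40 | 5·8 = 40
M: 2·4+6·0+1·2+5·0+5·0 = 10 | 5·2 = 10
X: 2·0+6·2+1·3+5·3+5·0 = 30 | 5·6 = 30
G: 2·8+6·1+1·3+5·1+5·2 = 40 | 5·8 = 40
gcd(2,6,1,5,5,5) = 1

Coefficients: [2, 6, 1, 5, 5, 5]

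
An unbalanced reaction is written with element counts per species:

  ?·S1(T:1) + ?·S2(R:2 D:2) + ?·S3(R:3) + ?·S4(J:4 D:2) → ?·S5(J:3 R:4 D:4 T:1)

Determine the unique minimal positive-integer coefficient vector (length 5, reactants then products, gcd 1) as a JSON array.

J: 4·0+5·0+2·0+3·4 = 12 | 4·3 = 12
R: 4·0+5·2+2·3+3·0 = 16 | 4·4 = 16
D: 4·0+5·2+2·0+3·2 = 16 | 4·4 = 16
T: 4·1+5·0+2·0+3·0 = 4 | 4·1 = 4
gcd(4,5,2,3,4) = 1

Coefficients: [4, 5, 2, 3, 4]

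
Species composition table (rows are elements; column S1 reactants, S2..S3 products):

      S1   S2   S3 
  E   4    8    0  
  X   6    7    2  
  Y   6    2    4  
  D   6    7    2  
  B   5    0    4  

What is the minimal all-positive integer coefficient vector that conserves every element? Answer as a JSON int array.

Coefficients: [4, 2, 5]

E: 4·4 = 16 | 2·8+5·0 = 16
X: 4·6 = 24 | 2·7+5·2 = 24
Y: 4·6 = 24 | 2·2+5·4 = 24
D: 4·6 = 24 | 2·7+5·2 = 24
B: 4·5 = 20 | 2·0+5·4 = 20
gcd(4,2,5) = 1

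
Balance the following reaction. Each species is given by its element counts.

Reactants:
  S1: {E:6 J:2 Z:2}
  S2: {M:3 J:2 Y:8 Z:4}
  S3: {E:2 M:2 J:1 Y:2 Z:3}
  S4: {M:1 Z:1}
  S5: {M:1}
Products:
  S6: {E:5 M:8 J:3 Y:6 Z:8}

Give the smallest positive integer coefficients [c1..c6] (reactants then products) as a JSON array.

Coefficients: [1, 1, 2, 4, 5, 2]

E: 1·6+1·0+2·2+4·0+5·0 = 10 | 2·5 = 10
M: 1·0+1·3+2·2+4·1+5·1 = 16 | 2·8 = 16
J: 1·2+1·2+2·1+4·0+5·0 = 6 | 2·3 = 6
Y: 1·0+1·8+2·2+4·0+5·0 = 12 | 2·6 = 12
Z: 1·2+1·4+2·3+4·1+5·0 = 16 | 2·8 = 16
gcd(1,1,2,4,5,2) = 1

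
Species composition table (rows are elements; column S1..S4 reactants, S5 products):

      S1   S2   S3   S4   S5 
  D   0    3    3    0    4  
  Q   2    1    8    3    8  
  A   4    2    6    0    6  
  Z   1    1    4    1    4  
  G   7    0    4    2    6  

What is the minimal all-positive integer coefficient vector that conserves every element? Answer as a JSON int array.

D: 2·0+5·3+3·3+5·0 = 24 | 6·4 = 24
Q: 2·2+5·1+3·8+5·3 = 48 | 6·8 = 48
A: 2·4+5·2+3·6+5·0 = 36 | 6·6 = 36
Z: 2·1+5·1+3·4+5·1 = 24 | 6·4 = 24
G: 2·7+5·0+3·4+5·2 = 36 | 6·6 = 36
gcd(2,5,3,5,6) = 1

Coefficients: [2, 5, 3, 5, 6]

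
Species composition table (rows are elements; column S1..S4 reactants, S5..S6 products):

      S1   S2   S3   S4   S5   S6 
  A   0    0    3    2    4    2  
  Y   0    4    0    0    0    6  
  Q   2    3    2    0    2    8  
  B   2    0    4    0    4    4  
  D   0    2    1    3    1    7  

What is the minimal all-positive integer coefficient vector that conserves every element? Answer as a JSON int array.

A: 6·0+6·0+6·3+5·2 = 28 | 5·4+4·2 = 28
Y: 6·0+6·4+6·0+5·0 = 24 | 5·0+4·6 = 24
Q: 6·2+6·3+6·2+5·0 = 42 | 5·2+4·8 = 42
B: 6·2+6·0+6·4+5·0 = 36 | 5·4+4·4 = 36
D: 6·0+6·2+6·1+5·3 = 33 | 5·1+4·7 = 33
gcd(6,6,6,5,5,4) = 1

Coefficients: [6, 6, 6, 5, 5, 4]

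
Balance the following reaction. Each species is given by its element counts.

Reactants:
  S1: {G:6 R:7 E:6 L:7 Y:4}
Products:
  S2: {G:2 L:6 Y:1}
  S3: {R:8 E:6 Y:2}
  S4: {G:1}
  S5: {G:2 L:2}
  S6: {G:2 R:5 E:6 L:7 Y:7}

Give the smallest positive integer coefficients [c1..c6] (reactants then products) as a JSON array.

G: 3·6 = 18 | 1·2+2·0+6·1+4·2+1·2 = 18
R: 3·7 = 21 | 1·0+2·8+6·0+4·0+1·5 = 21
E: 3·6 = 18 | 1·0+2·6+6·0+4·0+1·6 = 18
L: 3·7 = 21 | 1·6+2·0+6·0+4·2+1·7 = 21
Y: 3·4 = 12 | 1·1+2·2+6·0+4·0+1·7 = 12
gcd(3,1,2,6,4,1) = 1

Coefficients: [3, 1, 2, 6, 4, 1]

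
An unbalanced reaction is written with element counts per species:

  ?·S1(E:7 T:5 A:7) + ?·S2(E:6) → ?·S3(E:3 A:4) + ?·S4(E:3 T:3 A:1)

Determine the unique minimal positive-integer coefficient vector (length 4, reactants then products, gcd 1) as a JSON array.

E: 3·7+1·6 = 27 | 4·3+5·3 = 27
T: 3·5+1·0 = 15 | 4·0+5·3 = 15
A: 3·7+1·0 = 21 | 4·4+5·1 = 21
gcd(3,1,4,5) = 1

Coefficients: [3, 1, 4, 5]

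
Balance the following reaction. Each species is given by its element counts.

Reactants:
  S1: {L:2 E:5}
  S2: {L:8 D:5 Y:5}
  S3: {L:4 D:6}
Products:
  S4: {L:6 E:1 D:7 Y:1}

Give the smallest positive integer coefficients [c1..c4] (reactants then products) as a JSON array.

Coefficients: [1, 1, 5, 5]

L: 1·2+1·8+5·4 = 30 | 5·6 = 30
E: 1·5+1·0+5·0 = 5 | 5·1 = 5
D: 1·0+1·5+5·6 = 35 | 5·7 = 35
Y: 1·0+1·5+5·0 = 5 | 5·1 = 5
gcd(1,1,5,5) = 1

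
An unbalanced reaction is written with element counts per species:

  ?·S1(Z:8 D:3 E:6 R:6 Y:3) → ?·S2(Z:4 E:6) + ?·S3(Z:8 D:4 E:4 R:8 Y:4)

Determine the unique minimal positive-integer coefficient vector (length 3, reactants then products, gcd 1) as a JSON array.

Coefficients: [4, 2, 3]

Z: 4·8 = 32 | 2·4+3·8 = 32
D: 4·3 = 12 | 2·0+3·4 = 12
E: 4·6 = 24 | 2·6+3·4 = 24
R: 4·6 = 24 | 2·0+3·8 = 24
Y: 4·3 = 12 | 2·0+3·4 = 12
gcd(4,2,3) = 1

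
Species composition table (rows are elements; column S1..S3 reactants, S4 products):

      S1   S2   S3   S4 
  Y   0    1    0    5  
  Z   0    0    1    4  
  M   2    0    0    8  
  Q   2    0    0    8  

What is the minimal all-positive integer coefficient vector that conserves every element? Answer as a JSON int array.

Coefficients: [4, 5, 4, 1]

Y: 4·0+5·1+4·0 = 5 | 1·5 = 5
Z: 4·0+5·0+4·1 = 4 | 1·4 = 4
M: 4·2+5·0+4·0 = 8 | 1·8 = 8
Q: 4·2+5·0+4·0 = 8 | 1·8 = 8
gcd(4,5,4,1) = 1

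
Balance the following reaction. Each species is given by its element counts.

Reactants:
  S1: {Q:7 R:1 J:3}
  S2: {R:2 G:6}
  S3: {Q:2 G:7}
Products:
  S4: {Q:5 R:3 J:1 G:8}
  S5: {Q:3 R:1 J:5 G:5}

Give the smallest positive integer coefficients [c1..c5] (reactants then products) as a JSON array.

Q: 3·7+5·0+1·2 = 23 | 4·5+1·3 = 23
R: 3·1+5·2+1·0 = 13 | 4·3+1·1 = 13
J: 3·3+5·0+1·0 = 9 | 4·1+1·5 = 9
G: 3·0+5·6+1·7 = 37 | 4·8+1·5 = 37
gcd(3,5,1,4,1) = 1

Coefficients: [3, 5, 1, 4, 1]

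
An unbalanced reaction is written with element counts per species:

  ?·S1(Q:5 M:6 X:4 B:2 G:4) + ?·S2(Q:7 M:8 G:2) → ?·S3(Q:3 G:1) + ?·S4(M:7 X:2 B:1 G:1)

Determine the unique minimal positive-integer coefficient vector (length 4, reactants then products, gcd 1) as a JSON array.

Q: 1·5+1·7 = 12 | 4·3+2·0 = 12
M: 1·6+1·8 = 14 | 4·0+2·7 = 14
X: 1·4+1·0 = 4 | 4·0+2·2 = 4
B: 1·2+1·0 = 2 | 4·0+2·1 = 2
G: 1·4+1·2 = 6 | 4·1+2·1 = 6
gcd(1,1,4,2) = 1

Coefficients: [1, 1, 4, 2]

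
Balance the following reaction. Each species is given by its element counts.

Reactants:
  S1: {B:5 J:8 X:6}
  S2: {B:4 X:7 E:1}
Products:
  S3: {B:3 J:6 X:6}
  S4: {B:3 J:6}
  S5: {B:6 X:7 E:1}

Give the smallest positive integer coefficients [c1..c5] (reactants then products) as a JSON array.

Coefficients: [6, 3, 6, 2, 3]

B: 6·5+3·4 = 42 | 6·3+2·3+3·6 = 42
J: 6·8+3·0 = 48 | 6·6+2·6+3·0 = 48
X: 6·6+3·7 = 57 | 6·6+2·0+3·7 = 57
E: 6·0+3·1 = 3 | 6·0+2·0+3·1 = 3
gcd(6,3,6,2,3) = 1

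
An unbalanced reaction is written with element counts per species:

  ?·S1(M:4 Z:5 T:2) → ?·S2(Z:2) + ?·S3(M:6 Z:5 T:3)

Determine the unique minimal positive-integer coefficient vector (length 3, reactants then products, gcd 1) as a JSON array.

Coefficients: [6, 5, 4]

M: 6·4 = 24 | 5·0+4·6 = 24
Z: 6·5 = 30 | 5·2+4·5 = 30
T: 6·2 = 12 | 5·0+4·3 = 12
gcd(6,5,4) = 1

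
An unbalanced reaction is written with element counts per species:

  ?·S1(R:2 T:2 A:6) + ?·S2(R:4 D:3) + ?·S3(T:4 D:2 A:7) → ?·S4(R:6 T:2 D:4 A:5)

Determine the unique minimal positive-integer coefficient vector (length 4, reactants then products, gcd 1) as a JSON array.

R: 3·2+6·4+1·0 = 30 | 5·6 = 30
T: 3·2+6·0+1·4 = 10 | 5·2 = 10
D: 3·0+6·3+1·2 = 20 | 5·4 = 20
A: 3·6+6·0+1·7 = 25 | 5·5 = 25
gcd(3,6,1,5) = 1

Coefficients: [3, 6, 1, 5]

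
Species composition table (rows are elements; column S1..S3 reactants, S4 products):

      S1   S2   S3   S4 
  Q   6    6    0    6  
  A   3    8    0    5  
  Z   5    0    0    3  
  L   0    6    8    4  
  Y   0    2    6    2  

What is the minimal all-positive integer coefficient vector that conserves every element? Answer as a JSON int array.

Q: 3·6+2·6+1·0 = 30 | 5·6 = 30
A: 3·3+2·8+1·0 = 25 | 5·5 = 25
Z: 3·5+2·0+1·0 = 15 | 5·3 = 15
L: 3·0+2·6+1·8 = 20 | 5·4 = 20
Y: 3·0+2·2+1·6 = 10 | 5·2 = 10
gcd(3,2,1,5) = 1

Coefficients: [3, 2, 1, 5]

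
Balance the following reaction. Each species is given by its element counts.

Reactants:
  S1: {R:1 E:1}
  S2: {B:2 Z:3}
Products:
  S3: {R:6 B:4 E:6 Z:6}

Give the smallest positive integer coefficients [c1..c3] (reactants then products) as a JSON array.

R: 6·1+2·0 = 6 | 1·6 = 6
B: 6·0+2·2 = 4 | 1·4 = 4
E: 6·1+2·0 = 6 | 1·6 = 6
Z: 6·0+2·3 = 6 | 1·6 = 6
gcd(6,2,1) = 1

Coefficients: [6, 2, 1]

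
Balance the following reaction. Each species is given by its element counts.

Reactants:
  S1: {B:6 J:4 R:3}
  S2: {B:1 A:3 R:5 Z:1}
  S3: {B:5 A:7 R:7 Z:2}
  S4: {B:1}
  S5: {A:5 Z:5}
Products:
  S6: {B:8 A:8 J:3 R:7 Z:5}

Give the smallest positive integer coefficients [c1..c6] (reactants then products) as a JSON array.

Coefficients: [3, 1, 2, 3, 3, 4]

B: 3·6+1·1+2·5+3·1+3·0 = 32 | 4·8 = 32
A: 3·0+1·3+2·7+3·0+3·5 = 32 | 4·8 = 32
J: 3·4+1·0+2·0+3·0+3·0 = 12 | 4·3 = 12
R: 3·3+1·5+2·7+3·0+3·0 = 28 | 4·7 = 28
Z: 3·0+1·1+2·2+3·0+3·5 = 20 | 4·5 = 20
gcd(3,1,2,3,3,4) = 1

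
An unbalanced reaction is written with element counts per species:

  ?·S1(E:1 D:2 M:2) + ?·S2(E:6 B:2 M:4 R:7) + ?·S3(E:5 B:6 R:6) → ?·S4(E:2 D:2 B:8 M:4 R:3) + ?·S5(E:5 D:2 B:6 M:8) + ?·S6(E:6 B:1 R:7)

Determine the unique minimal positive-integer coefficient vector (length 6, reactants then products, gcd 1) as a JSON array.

Coefficients: [4, 3, 5, 3, 1, 6]

E: 4·1+3·6+5·5 = 47 | 3·2+1·5+6·6 = 47
D: 4·2+3·0+5·0 = 8 | 3·2+1·2+6·0 = 8
B: 4·0+3·2+5·6 = 36 | 3·8+1·6+6·1 = 36
M: 4·2+3·4+5·0 = 20 | 3·4+1·8+6·0 = 20
R: 4·0+3·7+5·6 = 51 | 3·3+1·0+6·7 = 51
gcd(4,3,5,3,1,6) = 1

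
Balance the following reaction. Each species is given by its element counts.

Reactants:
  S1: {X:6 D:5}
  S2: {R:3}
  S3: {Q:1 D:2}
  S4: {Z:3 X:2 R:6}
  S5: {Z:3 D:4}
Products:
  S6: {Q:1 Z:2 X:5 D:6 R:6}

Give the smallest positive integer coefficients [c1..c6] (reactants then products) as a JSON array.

Q: 4·0+6·0+6·1+3·0+1·0 = 6 | 6·1 = 6
Z: 4·0+6·0+6·0+3·3+1·3 = 12 | 6·2 = 12
X: 4·6+6·0+6·0+3·2+1·0 = 30 | 6·5 = 30
D: 4·5+6·0+6·2+3·0+1·4 = 36 | 6·6 = 36
R: 4·0+6·3+6·0+3·6+1·0 = 36 | 6·6 = 36
gcd(4,6,6,3,1,6) = 1

Coefficients: [4, 6, 6, 3, 1, 6]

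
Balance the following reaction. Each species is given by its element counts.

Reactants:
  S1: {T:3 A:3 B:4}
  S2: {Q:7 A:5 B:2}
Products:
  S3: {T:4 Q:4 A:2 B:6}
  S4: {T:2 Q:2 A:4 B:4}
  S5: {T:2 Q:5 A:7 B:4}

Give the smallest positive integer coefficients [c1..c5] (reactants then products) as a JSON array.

Coefficients: [4, 3, 1, 1, 3]

T: 4·3+3·0 = 12 | 1·4+1·2+3·2 = 12
Q: 4·0+3·7 = 21 | 1·4+1·2+3·5 = 21
A: 4·3+3·5 = 27 | 1·2+1·4+3·7 = 27
B: 4·4+3·2 = 22 | 1·6+1·4+3·4 = 22
gcd(4,3,1,1,3) = 1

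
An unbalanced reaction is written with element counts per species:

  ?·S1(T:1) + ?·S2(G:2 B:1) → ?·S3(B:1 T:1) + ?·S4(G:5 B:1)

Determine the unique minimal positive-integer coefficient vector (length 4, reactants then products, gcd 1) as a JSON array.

G: 3·0+5·2 = 10 | 3·0+2·5 = 10
B: 3·0+5·1 = 5 | 3·1+2·1 = 5
T: 3·1+5·0 = 3 | 3·1+2·0 = 3
gcd(3,5,3,2) = 1

Coefficients: [3, 5, 3, 2]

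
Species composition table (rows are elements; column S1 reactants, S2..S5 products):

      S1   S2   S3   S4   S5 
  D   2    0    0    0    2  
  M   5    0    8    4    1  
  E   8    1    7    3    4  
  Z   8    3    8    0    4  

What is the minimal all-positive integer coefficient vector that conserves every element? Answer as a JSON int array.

Coefficients: [5, 4, 1, 3, 5]

D: 5·2 = 10 | 4·0+1·0+3·0+5·2 = 10
M: 5·5 = 25 | 4·0+1·8+3·4+5·1 = 25
E: 5·8 = 40 | 4·1+1·7+3·3+5·4 = 40
Z: 5·8 = 40 | 4·3+1·8+3·0+5·4 = 40
gcd(5,4,1,3,5) = 1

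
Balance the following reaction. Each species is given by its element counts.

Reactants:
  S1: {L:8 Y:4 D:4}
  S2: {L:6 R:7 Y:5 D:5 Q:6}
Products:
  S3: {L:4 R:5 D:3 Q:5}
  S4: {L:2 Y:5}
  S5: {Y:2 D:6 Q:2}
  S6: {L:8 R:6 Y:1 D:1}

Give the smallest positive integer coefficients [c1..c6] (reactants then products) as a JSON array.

Coefficients: [2, 6, 6, 6, 3, 2]

L: 2·8+6·6 = 52 | 6·4+6·2+3·0+2·8 = 52
R: 2·0+6·7 = 42 | 6·5+6·0+3·0+2·6 = 42
Y: 2·4+6·5 = 38 | 6·0+6·5+3·2+2·1 = 38
D: 2·4+6·5 = 38 | 6·3+6·0+3·6+2·1 = 38
Q: 2·0+6·6 = 36 | 6·5+6·0+3·2+2·0 = 36
gcd(2,6,6,6,3,2) = 1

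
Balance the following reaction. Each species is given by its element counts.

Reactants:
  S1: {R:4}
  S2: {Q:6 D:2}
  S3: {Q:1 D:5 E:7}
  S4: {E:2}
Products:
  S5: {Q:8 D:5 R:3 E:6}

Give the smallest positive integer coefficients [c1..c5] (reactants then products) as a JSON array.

Q: 3·0+5·6+2·1+5·0 = 32 | 4·8 = 32
D: 3·0+5·2+2·5+5·0 = 20 | 4·5 = 20
R: 3·4+5·0+2·0+5·0 = 12 | 4·3 = 12
E: 3·0+5·0+2·7+5·2 = 24 | 4·6 = 24
gcd(3,5,2,5,4) = 1

Coefficients: [3, 5, 2, 5, 4]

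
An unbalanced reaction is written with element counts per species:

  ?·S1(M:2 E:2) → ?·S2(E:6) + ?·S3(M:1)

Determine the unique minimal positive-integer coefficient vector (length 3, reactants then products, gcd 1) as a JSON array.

M: 3·2 = 6 | 1·0+6·1 = 6
E: 3·2 = 6 | 1·6+6·0 = 6
gcd(3,1,6) = 1

Coefficients: [3, 1, 6]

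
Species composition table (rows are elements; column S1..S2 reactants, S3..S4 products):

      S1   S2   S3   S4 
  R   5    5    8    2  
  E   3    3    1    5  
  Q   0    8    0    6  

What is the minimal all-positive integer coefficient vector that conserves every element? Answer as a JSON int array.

Coefficients: [5, 3, 4, 4]

R: 5·5+3·5 = 40 | 4·8+4·2 = 40
E: 5·3+3·3 = 24 | 4·1+4·5 = 24
Q: 5·0+3·8 = 24 | 4·0+4·6 = 24
gcd(5,3,4,4) = 1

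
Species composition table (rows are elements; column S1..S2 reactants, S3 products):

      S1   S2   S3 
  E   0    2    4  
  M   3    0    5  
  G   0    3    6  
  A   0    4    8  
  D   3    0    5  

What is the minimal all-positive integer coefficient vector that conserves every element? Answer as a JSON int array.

Coefficients: [5, 6, 3]

E: 5·0+6·2 = 12 | 3·4 = 12
M: 5·3+6·0 = 15 | 3·5 = 15
G: 5·0+6·3 = 18 | 3·6 = 18
A: 5·0+6·4 = 24 | 3·8 = 24
D: 5·3+6·0 = 15 | 3·5 = 15
gcd(5,6,3) = 1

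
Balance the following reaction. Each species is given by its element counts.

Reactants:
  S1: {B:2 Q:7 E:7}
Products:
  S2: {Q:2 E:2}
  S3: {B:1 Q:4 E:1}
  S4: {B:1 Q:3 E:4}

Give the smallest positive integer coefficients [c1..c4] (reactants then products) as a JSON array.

B: 4·2 = 8 | 1·0+2·1+6·1 = 8
Q: 4·7 = 28 | 1·2+2·4+6·3 = 28
E: 4·7 = 28 | 1·2+2·1+6·4 = 28
gcd(4,1,2,6) = 1

Coefficients: [4, 1, 2, 6]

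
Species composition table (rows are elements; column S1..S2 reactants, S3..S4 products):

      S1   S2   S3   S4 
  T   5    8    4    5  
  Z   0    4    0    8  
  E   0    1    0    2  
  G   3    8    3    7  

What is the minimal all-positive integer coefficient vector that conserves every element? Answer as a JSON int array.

Coefficients: [1, 2, 4, 1]

T: 1·5+2·8 = 21 | 4·4+1·5 = 21
Z: 1·0+2·4 = 8 | 4·0+1·8 = 8
E: 1·0+2·1 = 2 | 4·0+1·2 = 2
G: 1·3+2·8 = 19 | 4·3+1·7 = 19
gcd(1,2,4,1) = 1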